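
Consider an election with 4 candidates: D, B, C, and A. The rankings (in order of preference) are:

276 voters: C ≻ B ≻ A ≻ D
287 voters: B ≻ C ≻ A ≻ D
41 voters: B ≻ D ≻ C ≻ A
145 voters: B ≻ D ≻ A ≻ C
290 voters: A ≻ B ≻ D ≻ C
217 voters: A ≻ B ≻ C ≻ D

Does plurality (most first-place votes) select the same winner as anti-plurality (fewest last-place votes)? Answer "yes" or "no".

no

Plurality — first-place votes: D 0, B 473, C 276, A 507. Winner: A.
Anti-plurality — last-place votes: D 780, B 0, C 435, A 41. Winner: B.
The two methods disagree.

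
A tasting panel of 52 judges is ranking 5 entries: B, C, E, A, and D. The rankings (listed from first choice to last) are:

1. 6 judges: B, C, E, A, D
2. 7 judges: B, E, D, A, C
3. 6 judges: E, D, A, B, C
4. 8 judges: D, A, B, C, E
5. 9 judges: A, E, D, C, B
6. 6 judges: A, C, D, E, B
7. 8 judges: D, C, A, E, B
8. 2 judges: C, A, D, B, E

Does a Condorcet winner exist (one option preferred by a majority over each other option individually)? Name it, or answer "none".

none

Checking pairwise contests:
E beats B 29–23.
B beats C 27–25.
C beats E 30–22.
D beats A 29–23.
E beats D 28–24.
Every option loses at least one head-to-head, so there is no Condorcet winner.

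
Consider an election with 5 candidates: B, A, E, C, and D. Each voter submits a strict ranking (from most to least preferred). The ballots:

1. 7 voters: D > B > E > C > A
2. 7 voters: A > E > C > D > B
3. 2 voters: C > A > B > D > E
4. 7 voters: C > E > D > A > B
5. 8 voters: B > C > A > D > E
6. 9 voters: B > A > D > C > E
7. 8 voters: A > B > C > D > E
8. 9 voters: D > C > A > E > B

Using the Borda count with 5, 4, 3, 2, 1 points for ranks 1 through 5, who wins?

A

B: 7·4 + 7·1 + 2·3 + 7·1 + 8·5 + 9·5 + 8·4 + 9·1 = 174
A: 7·1 + 7·5 + 2·4 + 7·2 + 8·3 + 9·4 + 8·5 + 9·3 = 191
E: 7·3 + 7·4 + 2·1 + 7·4 + 8·1 + 9·1 + 8·1 + 9·2 = 122
C: 7·2 + 7·3 + 2·5 + 7·5 + 8·4 + 9·2 + 8·3 + 9·4 = 190
D: 7·5 + 7·2 + 2·2 + 7·3 + 8·2 + 9·3 + 8·2 + 9·5 = 178
A has the highest Borda score (191).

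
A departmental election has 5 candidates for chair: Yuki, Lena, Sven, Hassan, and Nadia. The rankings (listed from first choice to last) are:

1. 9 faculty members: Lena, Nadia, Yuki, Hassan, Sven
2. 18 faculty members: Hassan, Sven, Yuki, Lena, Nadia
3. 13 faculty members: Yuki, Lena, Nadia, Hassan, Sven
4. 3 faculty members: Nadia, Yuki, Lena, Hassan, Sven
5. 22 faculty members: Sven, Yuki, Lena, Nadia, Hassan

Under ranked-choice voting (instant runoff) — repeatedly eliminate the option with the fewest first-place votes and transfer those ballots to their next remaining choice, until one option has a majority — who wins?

Sven

Round 1: Yuki 13, Lena 9, Sven 22, Hassan 18, Nadia 3. Eliminate Nadia.
Round 2: Yuki 16, Lena 9, Sven 22, Hassan 18. Eliminate Lena.
Round 3: Yuki 25, Sven 22, Hassan 18. Eliminate Hassan.
Round 4: Yuki 25, Sven 40. Sven has a majority.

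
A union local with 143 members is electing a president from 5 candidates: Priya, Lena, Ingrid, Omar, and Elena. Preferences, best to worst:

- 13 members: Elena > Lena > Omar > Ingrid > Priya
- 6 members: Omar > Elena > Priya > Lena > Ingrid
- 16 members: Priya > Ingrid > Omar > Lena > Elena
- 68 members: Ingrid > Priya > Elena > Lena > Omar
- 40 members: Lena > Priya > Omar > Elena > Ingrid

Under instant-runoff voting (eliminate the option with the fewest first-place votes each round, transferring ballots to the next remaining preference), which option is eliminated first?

Round 1: Priya 16, Lena 40, Ingrid 68, Omar 6, Elena 13. Eliminate Omar.

Omar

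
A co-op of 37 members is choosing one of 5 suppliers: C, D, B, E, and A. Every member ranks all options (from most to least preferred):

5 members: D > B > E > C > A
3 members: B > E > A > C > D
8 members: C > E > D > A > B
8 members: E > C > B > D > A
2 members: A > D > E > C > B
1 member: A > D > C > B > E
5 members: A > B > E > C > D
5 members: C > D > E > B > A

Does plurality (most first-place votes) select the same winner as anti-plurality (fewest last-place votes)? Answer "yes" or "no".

Plurality — first-place votes: C 13, D 5, B 3, E 8, A 8. Winner: C.
Anti-plurality — last-place votes: C 0, D 8, B 10, E 1, A 18. Winner: C.
The two methods agree.

yes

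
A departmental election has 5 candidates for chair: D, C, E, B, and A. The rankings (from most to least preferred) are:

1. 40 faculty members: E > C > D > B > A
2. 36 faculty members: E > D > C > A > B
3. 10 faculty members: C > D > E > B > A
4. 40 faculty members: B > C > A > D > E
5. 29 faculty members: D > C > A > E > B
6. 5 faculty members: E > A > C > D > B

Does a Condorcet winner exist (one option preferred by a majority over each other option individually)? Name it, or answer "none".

E

E vs D: 81–79 for E.
E vs C: 81–79 for E.
E vs B: 120–40 for E.
E vs A: 91–69 for E.
E beats every other option head-to-head.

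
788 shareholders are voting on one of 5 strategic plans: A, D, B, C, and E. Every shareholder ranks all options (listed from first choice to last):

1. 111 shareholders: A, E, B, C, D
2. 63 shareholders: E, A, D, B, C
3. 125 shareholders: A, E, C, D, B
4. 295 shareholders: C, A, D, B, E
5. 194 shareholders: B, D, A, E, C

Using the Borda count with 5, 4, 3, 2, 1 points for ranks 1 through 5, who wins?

A: 111·5 + 63·4 + 125·5 + 295·4 + 194·3 = 3194
D: 111·1 + 63·3 + 125·2 + 295·3 + 194·4 = 2211
B: 111·3 + 63·2 + 125·1 + 295·2 + 194·5 = 2144
C: 111·2 + 63·1 + 125·3 + 295·5 + 194·1 = 2329
E: 111·4 + 63·5 + 125·4 + 295·1 + 194·2 = 1942
A has the highest Borda score (3194).

A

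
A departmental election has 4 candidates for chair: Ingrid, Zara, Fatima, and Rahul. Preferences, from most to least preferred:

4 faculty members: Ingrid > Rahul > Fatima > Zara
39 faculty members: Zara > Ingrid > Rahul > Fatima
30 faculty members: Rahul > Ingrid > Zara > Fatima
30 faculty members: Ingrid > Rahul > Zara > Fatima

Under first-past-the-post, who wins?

Zara

First-place votes: Ingrid 34, Zara 39, Fatima 0, Rahul 30.
Zara has the most first-place votes.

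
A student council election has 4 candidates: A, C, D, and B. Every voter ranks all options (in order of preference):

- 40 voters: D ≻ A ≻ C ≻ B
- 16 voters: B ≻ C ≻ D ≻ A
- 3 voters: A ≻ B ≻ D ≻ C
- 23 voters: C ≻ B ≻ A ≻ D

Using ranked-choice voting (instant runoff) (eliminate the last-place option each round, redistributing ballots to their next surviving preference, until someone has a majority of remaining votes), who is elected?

D

Round 1: A 3, C 23, D 40, B 16. Eliminate A.
Round 2: C 23, D 40, B 19. Eliminate B.
Round 3: C 39, D 43. D has a majority.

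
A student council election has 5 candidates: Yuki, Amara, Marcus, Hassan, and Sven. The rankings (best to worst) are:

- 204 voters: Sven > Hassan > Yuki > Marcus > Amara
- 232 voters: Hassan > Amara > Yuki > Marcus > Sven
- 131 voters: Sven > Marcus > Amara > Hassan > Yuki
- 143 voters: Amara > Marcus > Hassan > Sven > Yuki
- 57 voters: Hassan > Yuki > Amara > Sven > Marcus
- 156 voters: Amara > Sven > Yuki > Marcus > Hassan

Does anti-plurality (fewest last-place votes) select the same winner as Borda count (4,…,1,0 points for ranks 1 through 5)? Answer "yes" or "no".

Anti-plurality — last-place votes: Yuki 274, Amara 204, Marcus 57, Hassan 156, Sven 232. Winner: Marcus.
Borda — scores: Yuki 1355, Amara 2268, Marcus 1414, Hassan 2185, Sven 2008. Winner: Amara.
The two methods disagree.

no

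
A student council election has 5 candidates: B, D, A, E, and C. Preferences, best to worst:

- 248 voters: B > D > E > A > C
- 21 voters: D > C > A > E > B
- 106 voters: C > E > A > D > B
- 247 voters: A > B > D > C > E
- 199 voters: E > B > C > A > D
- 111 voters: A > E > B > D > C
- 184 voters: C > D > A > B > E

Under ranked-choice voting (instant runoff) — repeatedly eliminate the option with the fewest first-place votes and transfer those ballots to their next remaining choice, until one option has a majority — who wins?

A

Round 1: B 248, D 21, A 358, E 199, C 290. Eliminate D.
Round 2: B 248, A 358, E 199, C 311. Eliminate E.
Round 3: B 447, A 358, C 311. Eliminate C.
Round 4: B 447, A 669. A has a majority.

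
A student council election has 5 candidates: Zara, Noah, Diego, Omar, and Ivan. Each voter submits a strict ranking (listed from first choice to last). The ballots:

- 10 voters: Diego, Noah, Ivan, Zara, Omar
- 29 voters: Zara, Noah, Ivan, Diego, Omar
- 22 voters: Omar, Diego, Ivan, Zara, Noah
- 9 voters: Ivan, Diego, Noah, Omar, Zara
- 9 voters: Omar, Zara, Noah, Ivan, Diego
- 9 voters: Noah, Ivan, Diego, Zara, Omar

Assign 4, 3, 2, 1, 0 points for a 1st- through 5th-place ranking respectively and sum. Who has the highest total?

Zara: 10·1 + 29·4 + 22·1 + 9·0 + 9·3 + 9·1 = 184
Noah: 10·3 + 29·3 + 22·0 + 9·2 + 9·2 + 9·4 = 189
Diego: 10·4 + 29·1 + 22·3 + 9·3 + 9·0 + 9·2 = 180
Omar: 10·0 + 29·0 + 22·4 + 9·1 + 9·4 + 9·0 = 133
Ivan: 10·2 + 29·2 + 22·2 + 9·4 + 9·1 + 9·3 = 194
Ivan has the highest Borda score (194).

Ivan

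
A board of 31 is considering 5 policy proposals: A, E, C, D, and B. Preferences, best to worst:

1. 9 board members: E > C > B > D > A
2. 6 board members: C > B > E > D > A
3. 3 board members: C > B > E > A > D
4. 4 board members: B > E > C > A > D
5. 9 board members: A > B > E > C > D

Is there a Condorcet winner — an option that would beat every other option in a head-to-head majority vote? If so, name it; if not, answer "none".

none

Checking pairwise contests:
E beats A 22–9.
B beats E 22–9.
E beats C 22–9.
A beats D 16–15.
C beats B 18–13.
Every option loses at least one head-to-head, so there is no Condorcet winner.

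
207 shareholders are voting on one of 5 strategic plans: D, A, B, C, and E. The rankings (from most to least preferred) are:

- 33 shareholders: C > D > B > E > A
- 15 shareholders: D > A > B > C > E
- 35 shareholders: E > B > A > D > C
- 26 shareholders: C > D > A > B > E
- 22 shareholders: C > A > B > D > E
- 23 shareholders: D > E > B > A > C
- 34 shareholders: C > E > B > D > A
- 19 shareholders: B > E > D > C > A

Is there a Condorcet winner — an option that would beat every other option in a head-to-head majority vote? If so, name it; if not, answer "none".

C

C vs D: 115–92 for C.
C vs A: 134–73 for C.
C vs B: 115–92 for C.
C vs E: 130–77 for C.
C beats every other option head-to-head.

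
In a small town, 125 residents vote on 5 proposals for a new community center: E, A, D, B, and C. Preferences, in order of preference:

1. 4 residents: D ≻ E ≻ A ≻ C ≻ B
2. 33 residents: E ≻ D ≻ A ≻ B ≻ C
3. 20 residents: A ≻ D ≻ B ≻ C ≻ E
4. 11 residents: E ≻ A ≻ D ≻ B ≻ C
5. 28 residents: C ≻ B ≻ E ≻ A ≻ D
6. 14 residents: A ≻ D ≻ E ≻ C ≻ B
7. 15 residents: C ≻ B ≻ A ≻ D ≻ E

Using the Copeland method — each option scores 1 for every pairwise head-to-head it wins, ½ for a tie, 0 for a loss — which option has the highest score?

A

E: beats A and D; loses to B and C → score 2.
A: beats D, B, and C; loses to E → score 3.
D: beats B and C; loses to E and A → score 2.
B: beats E and C; loses to A and D → score 2.
C: beats E; loses to A, D, and B → score 1.
A has the best pairwise record.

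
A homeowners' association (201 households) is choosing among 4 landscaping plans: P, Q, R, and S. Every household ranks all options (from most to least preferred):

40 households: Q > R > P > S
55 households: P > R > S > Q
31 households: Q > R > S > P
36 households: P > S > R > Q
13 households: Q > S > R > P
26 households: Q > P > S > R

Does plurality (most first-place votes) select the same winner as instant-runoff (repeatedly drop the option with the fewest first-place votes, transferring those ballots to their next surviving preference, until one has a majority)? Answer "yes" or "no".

yes

Plurality — first-place votes: P 91, Q 110, R 0, S 0. Winner: Q.
Instant-runoff — R1 P 91, Q 110, R 0, S 0 (Q winner). Winner: Q.
The two methods agree.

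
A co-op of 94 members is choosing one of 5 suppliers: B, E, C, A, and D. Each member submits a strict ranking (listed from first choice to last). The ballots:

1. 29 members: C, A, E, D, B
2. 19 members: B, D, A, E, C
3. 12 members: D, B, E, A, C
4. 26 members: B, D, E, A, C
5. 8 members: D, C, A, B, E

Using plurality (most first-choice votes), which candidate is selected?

B

First-place votes: B 45, E 0, C 29, A 0, D 20.
B has the most first-place votes.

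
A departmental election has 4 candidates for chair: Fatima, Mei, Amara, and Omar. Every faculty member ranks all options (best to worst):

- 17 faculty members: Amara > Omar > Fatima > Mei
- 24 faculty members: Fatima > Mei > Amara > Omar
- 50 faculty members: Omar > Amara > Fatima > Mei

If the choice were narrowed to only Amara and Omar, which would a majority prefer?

Omar

Voters preferring Amara to Omar: 41; preferring Omar to Amara: 50.
Omar wins the head-to-head.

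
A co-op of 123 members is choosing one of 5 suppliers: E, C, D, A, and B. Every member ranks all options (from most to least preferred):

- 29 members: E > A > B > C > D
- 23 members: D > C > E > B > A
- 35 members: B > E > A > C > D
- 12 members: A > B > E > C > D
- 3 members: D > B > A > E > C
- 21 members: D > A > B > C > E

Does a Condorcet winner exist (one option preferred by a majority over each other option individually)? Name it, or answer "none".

none

Checking pairwise contests:
B beats E 71–52.
E beats C 79–44.
E beats D 76–47.
E beats A 87–36.
A beats B 62–61.
Every option loses at least one head-to-head, so there is no Condorcet winner.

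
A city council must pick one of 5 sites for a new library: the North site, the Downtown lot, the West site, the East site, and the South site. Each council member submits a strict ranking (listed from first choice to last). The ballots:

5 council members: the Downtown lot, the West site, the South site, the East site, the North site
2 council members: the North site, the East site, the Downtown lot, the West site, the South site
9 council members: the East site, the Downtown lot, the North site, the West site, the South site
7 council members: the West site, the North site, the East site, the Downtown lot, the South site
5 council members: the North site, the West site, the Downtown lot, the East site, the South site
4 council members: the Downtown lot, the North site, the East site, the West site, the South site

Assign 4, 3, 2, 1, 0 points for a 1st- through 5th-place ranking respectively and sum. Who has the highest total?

the Downtown lot

the North site: 5·0 + 2·4 + 9·2 + 7·3 + 5·4 + 4·3 = 79
the Downtown lot: 5·4 + 2·2 + 9·3 + 7·1 + 5·2 + 4·4 = 84
the West site: 5·3 + 2·1 + 9·1 + 7·4 + 5·3 + 4·1 = 73
the East site: 5·1 + 2·3 + 9·4 + 7·2 + 5·1 + 4·2 = 74
the South site: 5·2 + 2·0 + 9·0 + 7·0 + 5·0 + 4·0 = 10
the Downtown lot has the highest Borda score (84).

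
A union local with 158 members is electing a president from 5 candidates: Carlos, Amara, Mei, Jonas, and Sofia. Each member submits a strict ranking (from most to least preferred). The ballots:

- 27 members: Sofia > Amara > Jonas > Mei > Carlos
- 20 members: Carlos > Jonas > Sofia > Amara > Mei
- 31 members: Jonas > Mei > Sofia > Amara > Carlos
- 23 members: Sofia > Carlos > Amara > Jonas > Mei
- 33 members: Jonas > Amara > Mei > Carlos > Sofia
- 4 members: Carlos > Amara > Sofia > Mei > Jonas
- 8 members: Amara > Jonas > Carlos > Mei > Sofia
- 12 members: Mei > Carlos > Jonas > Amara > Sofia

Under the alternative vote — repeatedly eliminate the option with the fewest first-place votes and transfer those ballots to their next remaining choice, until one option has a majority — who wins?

Round 1: Carlos 24, Amara 8, Mei 12, Jonas 64, Sofia 50. Eliminate Amara.
Round 2: Carlos 24, Mei 12, Jonas 72, Sofia 50. Eliminate Mei.
Round 3: Carlos 36, Jonas 72, Sofia 50. Eliminate Carlos.
Round 4: Jonas 104, Sofia 54. Jonas has a majority.

Jonas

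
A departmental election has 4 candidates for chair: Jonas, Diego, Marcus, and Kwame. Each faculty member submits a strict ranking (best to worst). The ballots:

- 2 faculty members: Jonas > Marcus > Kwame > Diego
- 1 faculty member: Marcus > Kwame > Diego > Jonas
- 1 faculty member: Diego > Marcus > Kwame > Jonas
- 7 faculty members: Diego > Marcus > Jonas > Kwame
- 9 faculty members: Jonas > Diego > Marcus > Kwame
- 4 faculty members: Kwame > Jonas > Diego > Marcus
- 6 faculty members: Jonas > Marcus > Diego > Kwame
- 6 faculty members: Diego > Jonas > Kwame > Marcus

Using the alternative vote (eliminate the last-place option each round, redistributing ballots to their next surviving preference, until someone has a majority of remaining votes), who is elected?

Jonas

Round 1: Jonas 17, Diego 14, Marcus 1, Kwame 4. Eliminate Marcus.
Round 2: Jonas 17, Diego 14, Kwame 5. Eliminate Kwame.
Round 3: Jonas 21, Diego 15. Jonas has a majority.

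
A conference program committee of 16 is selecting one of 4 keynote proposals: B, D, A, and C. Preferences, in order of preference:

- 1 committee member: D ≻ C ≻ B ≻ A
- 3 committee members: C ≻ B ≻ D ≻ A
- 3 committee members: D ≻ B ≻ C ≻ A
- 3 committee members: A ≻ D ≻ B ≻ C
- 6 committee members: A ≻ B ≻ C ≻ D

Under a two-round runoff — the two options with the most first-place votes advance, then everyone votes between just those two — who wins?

A

Round 1 first-place votes: B 0, D 4, A 9, C 3.
A and D advance.
Runoff: A is preferred to D by 9 voters; D by 7.
A wins the runoff.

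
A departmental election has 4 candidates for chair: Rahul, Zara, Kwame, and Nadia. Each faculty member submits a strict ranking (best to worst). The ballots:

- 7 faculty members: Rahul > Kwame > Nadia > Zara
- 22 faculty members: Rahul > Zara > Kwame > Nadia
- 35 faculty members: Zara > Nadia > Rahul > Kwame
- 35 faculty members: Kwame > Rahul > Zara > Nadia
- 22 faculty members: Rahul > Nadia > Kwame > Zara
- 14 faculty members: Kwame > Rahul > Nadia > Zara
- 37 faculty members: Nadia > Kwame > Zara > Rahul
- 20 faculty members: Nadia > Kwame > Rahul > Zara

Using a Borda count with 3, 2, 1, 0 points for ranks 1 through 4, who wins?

Kwame

Rahul: 7·3 + 22·3 + 35·1 + 35·2 + 22·3 + 14·2 + 37·0 + 20·1 = 306
Zara: 7·0 + 22·2 + 35·3 + 35·1 + 22·0 + 14·0 + 37·1 + 20·0 = 221
Kwame: 7·2 + 22·1 + 35·0 + 35·3 + 22·1 + 14·3 + 37·2 + 20·2 = 319
Nadia: 7·1 + 22·0 + 35·2 + 35·0 + 22·2 + 14·1 + 37·3 + 20·3 = 306
Kwame has the highest Borda score (319).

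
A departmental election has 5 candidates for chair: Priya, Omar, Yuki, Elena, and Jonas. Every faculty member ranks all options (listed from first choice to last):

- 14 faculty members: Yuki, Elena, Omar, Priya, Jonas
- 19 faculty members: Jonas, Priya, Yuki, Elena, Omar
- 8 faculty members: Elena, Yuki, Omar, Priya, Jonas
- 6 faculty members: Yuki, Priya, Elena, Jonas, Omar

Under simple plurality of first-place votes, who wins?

First-place votes: Priya 0, Omar 0, Yuki 20, Elena 8, Jonas 19.
Yuki has the most first-place votes.

Yuki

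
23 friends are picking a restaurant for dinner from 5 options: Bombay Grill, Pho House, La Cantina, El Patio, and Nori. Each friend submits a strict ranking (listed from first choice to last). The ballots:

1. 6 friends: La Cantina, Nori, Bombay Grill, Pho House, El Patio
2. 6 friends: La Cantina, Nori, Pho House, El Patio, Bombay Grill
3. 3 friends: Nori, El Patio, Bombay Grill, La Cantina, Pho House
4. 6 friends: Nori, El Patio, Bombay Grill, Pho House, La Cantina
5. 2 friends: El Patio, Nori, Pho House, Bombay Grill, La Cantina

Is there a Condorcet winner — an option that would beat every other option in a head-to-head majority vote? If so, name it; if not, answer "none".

La Cantina

La Cantina vs Bombay Grill: 12–11 for La Cantina.
La Cantina vs Pho House: 15–8 for La Cantina.
La Cantina vs El Patio: 12–11 for La Cantina.
La Cantina vs Nori: 12–11 for La Cantina.
La Cantina beats every other option head-to-head.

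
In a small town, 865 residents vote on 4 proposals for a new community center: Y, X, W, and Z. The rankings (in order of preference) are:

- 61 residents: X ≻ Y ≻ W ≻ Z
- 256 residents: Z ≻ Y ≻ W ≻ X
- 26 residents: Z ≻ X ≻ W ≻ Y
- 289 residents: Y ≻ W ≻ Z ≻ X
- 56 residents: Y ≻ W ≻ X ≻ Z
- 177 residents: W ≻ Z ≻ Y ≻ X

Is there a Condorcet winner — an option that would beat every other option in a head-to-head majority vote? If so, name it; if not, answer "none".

Checking pairwise contests:
Z beats Y 459–406.
Y beats X 778–87.
Y beats W 662–203.
W beats Z 583–282.
Every option loses at least one head-to-head, so there is no Condorcet winner.

none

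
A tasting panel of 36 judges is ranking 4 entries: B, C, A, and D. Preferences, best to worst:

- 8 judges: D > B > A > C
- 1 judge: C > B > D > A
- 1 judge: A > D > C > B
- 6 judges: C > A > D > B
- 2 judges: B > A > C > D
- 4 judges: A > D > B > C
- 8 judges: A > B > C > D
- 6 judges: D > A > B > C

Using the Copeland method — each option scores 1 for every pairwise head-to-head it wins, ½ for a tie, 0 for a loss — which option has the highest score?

A

B: beats C; loses to A and D → score 1.
C: loses to B, A, and D → score 0.
A: beats B, C, and D → score 3.
D: beats B and C; loses to A → score 2.
A has the best pairwise record.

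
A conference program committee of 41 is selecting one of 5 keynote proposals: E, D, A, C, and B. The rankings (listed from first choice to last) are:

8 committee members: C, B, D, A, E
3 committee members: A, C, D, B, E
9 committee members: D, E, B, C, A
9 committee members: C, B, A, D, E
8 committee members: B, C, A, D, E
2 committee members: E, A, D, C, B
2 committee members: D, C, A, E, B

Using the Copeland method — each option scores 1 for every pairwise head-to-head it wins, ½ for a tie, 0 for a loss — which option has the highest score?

E: loses to D, A, C, and B → score 0.
D: beats E; loses to A, C, and B → score 1.
A: beats E and D; loses to C and B → score 2.
C: beats E, D, A, and B → score 4.
B: beats E, D, and A; loses to C → score 3.
C has the best pairwise record.

C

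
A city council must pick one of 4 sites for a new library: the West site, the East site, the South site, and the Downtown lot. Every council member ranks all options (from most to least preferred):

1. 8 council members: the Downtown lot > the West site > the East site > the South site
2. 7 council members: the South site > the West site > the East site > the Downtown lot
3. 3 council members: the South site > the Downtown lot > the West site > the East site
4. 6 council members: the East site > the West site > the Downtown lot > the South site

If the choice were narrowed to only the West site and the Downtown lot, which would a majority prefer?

Voters preferring the West site to the Downtown lot: 13; preferring the Downtown lot to the West site: 11.
the West site wins the head-to-head.

the West site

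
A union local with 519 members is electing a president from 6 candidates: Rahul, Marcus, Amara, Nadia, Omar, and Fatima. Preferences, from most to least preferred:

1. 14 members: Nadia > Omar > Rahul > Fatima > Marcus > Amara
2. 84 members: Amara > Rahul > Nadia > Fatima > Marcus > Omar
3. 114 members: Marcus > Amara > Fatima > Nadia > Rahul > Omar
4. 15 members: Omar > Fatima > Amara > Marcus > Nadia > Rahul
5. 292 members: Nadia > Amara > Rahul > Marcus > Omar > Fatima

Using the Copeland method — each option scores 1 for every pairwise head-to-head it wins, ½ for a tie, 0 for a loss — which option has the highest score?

Nadia

Rahul: beats Marcus, Omar, and Fatima; loses to Amara and Nadia → score 3.
Marcus: beats Omar and Fatima; loses to Rahul, Amara, and Nadia → score 2.
Amara: beats Rahul, Marcus, Omar, and Fatima; loses to Nadia → score 4.
Nadia: beats Rahul, Marcus, Amara, Omar, and Fatima → score 5.
Omar: beats Fatima; loses to Rahul, Marcus, Amara, and Nadia → score 1.
Fatima: loses to Rahul, Marcus, Amara, Nadia, and Omar → score 0.
Nadia has the best pairwise record.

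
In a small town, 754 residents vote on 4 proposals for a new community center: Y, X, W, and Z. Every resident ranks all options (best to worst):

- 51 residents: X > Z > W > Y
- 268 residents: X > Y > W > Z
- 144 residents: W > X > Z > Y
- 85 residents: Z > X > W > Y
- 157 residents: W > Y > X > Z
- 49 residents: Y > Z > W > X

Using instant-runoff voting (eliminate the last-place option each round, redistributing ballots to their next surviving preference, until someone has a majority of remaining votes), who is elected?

X

Round 1: Y 49, X 319, W 301, Z 85. Eliminate Y.
Round 2: X 319, W 301, Z 134. Eliminate Z.
Round 3: X 404, W 350. X has a majority.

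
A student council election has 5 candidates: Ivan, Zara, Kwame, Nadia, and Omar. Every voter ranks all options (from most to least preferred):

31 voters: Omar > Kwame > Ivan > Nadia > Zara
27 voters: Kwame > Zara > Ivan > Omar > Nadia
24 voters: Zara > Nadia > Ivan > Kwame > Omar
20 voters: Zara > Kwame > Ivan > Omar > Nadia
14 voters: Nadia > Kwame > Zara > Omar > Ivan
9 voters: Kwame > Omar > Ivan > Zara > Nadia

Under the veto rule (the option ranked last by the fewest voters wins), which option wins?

Last-place votes: Ivan 14, Zara 31, Kwame 0, Nadia 56, Omar 24.
Kwame is ranked last by the fewest voters, so Kwame wins.

Kwame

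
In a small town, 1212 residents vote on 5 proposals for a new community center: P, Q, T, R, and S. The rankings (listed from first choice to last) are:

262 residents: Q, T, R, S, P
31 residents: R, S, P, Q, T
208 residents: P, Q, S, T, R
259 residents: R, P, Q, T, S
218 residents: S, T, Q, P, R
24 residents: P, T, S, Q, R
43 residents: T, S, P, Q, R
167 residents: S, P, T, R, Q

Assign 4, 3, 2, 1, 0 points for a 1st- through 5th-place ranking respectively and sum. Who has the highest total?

Q

P: 262·0 + 31·2 + 208·4 + 259·3 + 218·1 + 24·4 + 43·2 + 167·3 = 2572
Q: 262·4 + 31·1 + 208·3 + 259·2 + 218·2 + 24·1 + 43·1 + 167·0 = 2724
T: 262·3 + 31·0 + 208·1 + 259·1 + 218·3 + 24·3 + 43·4 + 167·2 = 2485
R: 262·2 + 31·4 + 208·0 + 259·4 + 218·0 + 24·0 + 43·0 + 167·1 = 1851
S: 262·1 + 31·3 + 208·2 + 259·0 + 218·4 + 24·2 + 43·3 + 167·4 = 2488
Q has the highest Borda score (2724).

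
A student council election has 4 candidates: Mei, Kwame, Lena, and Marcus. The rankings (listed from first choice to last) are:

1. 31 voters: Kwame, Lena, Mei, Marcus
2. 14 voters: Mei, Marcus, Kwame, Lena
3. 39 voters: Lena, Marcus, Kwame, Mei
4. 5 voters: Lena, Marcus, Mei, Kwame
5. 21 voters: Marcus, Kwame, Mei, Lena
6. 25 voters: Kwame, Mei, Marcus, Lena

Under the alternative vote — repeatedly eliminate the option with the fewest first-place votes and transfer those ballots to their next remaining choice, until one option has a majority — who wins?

Round 1: Mei 14, Kwame 56, Lena 44, Marcus 21. Eliminate Mei.
Round 2: Kwame 56, Lena 44, Marcus 35. Eliminate Marcus.
Round 3: Kwame 91, Lena 44. Kwame has a majority.

Kwame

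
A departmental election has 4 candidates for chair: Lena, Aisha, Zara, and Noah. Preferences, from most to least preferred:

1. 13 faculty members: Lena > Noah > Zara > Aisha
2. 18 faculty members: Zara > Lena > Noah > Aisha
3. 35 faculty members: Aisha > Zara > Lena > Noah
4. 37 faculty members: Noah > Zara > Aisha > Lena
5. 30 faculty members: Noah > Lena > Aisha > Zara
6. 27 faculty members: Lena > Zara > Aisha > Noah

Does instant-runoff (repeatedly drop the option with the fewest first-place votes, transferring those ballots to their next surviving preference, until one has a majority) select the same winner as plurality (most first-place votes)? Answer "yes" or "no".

no

Instant-runoff — R1 Lena 40, Aisha 35, Zara 18, Noah 67 (Zara out); R2 Lena 58, Aisha 35, Noah 67 (Aisha out); R3 Lena 93, Noah 67 (Lena winner). Winner: Lena.
Plurality — first-place votes: Lena 40, Aisha 35, Zara 18, Noah 67. Winner: Noah.
The two methods disagree.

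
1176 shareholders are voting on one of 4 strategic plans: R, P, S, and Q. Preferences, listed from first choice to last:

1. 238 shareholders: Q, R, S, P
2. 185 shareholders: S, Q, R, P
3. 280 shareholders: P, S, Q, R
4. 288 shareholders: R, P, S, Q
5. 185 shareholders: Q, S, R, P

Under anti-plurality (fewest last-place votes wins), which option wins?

Last-place votes: R 280, P 608, S 0, Q 288.
S is ranked last by the fewest voters, so S wins.

S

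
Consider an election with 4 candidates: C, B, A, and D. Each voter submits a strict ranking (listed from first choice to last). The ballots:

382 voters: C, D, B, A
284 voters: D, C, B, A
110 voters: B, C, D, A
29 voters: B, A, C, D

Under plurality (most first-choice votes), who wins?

First-place votes: C 382, B 139, A 0, D 284.
C has the most first-place votes.

C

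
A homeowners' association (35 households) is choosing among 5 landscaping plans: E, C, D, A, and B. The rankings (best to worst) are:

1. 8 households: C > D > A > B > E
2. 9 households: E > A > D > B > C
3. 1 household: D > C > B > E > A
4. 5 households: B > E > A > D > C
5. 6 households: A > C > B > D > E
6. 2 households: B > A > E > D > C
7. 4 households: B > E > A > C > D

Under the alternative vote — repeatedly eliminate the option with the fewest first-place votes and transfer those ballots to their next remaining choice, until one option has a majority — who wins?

B

Round 1: E 9, C 8, D 1, A 6, B 11. Eliminate D.
Round 2: E 9, C 9, A 6, B 11. Eliminate A.
Round 3: E 9, C 15, B 11. Eliminate E.
Round 4: C 15, B 20. B has a majority.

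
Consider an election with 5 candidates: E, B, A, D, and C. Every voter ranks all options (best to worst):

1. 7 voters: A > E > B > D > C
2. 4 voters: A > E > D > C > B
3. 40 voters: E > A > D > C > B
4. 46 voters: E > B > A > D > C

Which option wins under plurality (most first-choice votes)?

First-place votes: E 86, B 0, A 11, D 0, C 0.
E has the most first-place votes.

E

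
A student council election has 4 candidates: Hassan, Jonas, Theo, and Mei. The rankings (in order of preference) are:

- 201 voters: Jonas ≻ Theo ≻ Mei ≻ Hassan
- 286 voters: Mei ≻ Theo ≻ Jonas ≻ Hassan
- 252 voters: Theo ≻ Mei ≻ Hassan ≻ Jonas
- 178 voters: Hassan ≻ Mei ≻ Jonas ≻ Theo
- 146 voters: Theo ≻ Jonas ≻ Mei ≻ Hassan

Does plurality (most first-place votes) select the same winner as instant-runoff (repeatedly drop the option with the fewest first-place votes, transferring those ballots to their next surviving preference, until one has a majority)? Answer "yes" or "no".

yes

Plurality — first-place votes: Hassan 178, Jonas 201, Theo 398, Mei 286. Winner: Theo.
Instant-runoff — R1 Hassan 178, Jonas 201, Theo 398, Mei 286 (Hassan out); R2 Jonas 201, Theo 398, Mei 464 (Jonas out); R3 Theo 599, Mei 464 (Theo winner). Winner: Theo.
The two methods agree.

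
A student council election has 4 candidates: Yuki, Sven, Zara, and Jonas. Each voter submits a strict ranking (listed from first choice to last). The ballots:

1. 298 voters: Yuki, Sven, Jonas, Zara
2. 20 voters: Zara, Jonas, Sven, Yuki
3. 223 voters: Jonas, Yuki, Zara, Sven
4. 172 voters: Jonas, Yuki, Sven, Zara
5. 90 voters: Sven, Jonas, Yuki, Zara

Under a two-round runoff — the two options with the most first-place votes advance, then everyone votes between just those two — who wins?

Jonas

Round 1 first-place votes: Yuki 298, Sven 90, Zara 20, Jonas 395.
Jonas and Yuki advance.
Runoff: Jonas is preferred to Yuki by 505 voters; Yuki by 298.
Jonas wins the runoff.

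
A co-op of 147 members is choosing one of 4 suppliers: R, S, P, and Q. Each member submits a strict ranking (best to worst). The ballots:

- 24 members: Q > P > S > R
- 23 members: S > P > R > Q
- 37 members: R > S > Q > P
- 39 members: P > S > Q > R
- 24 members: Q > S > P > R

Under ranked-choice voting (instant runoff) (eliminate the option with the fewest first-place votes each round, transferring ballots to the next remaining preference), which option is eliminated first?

S

Round 1: R 37, S 23, P 39, Q 48. Eliminate S.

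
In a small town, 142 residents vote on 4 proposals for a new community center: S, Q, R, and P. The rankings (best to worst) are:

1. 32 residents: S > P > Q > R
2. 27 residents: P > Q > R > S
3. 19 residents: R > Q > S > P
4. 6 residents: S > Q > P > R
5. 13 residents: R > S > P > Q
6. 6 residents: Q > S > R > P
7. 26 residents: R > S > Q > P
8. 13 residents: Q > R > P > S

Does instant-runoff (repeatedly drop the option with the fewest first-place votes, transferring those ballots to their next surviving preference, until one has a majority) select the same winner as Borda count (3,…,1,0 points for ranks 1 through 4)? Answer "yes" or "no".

Instant-runoff — R1 S 38, Q 19, R 58, P 27 (Q out); R2 S 44, R 71, P 27 (P out); R3 S 44, R 98 (R winner). Winner: R.
Borda — scores: S 223, Q 219, R 233, P 177. Winner: R.
The two methods agree.

yes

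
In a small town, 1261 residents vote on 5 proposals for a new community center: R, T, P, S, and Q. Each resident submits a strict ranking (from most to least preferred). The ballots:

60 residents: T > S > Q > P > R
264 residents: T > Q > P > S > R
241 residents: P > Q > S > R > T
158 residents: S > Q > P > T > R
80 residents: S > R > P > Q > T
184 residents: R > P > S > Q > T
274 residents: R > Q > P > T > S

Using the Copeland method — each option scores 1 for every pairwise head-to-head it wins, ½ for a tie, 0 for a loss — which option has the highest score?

Q

R: beats T; loses to P, S, and Q → score 1.
T: loses to R, P, S, and Q → score 0.
P: beats R, T, and S; loses to Q → score 3.
S: beats R and T; loses to P and Q → score 2.
Q: beats R, T, P, and S → score 4.
Q has the best pairwise record.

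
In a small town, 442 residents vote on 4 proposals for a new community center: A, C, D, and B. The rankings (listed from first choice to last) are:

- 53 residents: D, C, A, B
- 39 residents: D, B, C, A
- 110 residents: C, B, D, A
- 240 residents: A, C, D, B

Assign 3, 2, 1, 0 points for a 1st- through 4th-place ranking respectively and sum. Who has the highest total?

C

A: 53·1 + 39·0 + 110·0 + 240·3 = 773
C: 53·2 + 39·1 + 110·3 + 240·2 = 955
D: 53·3 + 39·3 + 110·1 + 240·1 = 626
B: 53·0 + 39·2 + 110·2 + 240·0 = 298
C has the highest Borda score (955).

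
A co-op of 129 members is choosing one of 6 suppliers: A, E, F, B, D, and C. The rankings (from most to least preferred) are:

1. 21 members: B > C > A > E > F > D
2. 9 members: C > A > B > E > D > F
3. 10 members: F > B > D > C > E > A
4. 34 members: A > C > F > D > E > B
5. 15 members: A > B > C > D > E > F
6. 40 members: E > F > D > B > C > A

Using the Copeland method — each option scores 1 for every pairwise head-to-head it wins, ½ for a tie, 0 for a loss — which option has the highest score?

A: beats E, F, and D; loses to B and C → score 3.
E: beats F, B, and D; loses to A and C → score 3.
F: beats B and D; loses to A, E, and C → score 2.
B: beats A and C; loses to E, F, and D → score 2.
D: beats B; loses to A, E, F, and C → score 1.
C: beats A, E, F, and D; loses to B → score 4.
C has the best pairwise record.

C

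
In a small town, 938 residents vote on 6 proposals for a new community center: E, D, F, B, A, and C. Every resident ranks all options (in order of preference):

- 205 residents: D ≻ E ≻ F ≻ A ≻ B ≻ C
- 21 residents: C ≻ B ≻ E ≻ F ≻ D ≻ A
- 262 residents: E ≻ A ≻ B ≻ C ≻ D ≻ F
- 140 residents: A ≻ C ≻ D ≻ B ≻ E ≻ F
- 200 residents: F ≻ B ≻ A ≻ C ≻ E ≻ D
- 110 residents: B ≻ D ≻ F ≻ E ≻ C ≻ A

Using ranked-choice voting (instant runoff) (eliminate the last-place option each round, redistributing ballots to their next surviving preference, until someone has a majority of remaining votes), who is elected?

E

Round 1: E 262, D 205, F 200, B 110, A 140, C 21. Eliminate C.
Round 2: E 262, D 205, F 200, B 131, A 140. Eliminate B.
Round 3: E 283, D 315, F 200, A 140. Eliminate A.
Round 4: E 283, D 455, F 200. Eliminate F.
Round 5: E 483, D 455. E has a majority.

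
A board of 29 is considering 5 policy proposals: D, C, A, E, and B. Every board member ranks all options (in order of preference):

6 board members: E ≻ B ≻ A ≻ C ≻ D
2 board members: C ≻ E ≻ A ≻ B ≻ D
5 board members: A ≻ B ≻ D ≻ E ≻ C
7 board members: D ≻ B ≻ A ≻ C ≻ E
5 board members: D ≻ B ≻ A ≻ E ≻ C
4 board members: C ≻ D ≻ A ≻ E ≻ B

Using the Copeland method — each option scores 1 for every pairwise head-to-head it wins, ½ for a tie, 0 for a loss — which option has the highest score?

D

D: beats C, A, E, and B → score 4.
C: loses to D, A, E, and B → score 0.
A: beats C and E; loses to D and B → score 2.
E: beats C; loses to D, A, and B → score 1.
B: beats C, A, and E; loses to D → score 3.
D has the best pairwise record.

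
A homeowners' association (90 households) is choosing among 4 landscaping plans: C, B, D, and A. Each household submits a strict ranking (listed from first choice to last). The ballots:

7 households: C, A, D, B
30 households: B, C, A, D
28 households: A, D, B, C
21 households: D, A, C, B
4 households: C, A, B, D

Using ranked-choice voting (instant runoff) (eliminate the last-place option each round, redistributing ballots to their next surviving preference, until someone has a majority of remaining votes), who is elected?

A

Round 1: C 11, B 30, D 21, A 28. Eliminate C.
Round 2: B 30, D 21, A 39. Eliminate D.
Round 3: B 30, A 60. A has a majority.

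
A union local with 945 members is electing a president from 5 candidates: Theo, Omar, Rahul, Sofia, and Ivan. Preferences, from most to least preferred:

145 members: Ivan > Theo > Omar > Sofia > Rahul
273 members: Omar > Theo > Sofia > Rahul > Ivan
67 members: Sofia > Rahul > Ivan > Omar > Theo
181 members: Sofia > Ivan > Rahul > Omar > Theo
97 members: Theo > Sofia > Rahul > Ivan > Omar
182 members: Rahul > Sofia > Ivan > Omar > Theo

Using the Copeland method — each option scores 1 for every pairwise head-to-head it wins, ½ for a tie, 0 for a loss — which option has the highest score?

Theo: beats Rahul and Sofia; loses to Omar and Ivan → score 2.
Omar: beats Theo; loses to Rahul, Sofia, and Ivan → score 1.
Rahul: beats Omar and Ivan; loses to Theo and Sofia → score 2.
Sofia: beats Omar, Rahul, and Ivan; loses to Theo → score 3.
Ivan: beats Theo and Omar; loses to Rahul and Sofia → score 2.
Sofia has the best pairwise record.

Sofia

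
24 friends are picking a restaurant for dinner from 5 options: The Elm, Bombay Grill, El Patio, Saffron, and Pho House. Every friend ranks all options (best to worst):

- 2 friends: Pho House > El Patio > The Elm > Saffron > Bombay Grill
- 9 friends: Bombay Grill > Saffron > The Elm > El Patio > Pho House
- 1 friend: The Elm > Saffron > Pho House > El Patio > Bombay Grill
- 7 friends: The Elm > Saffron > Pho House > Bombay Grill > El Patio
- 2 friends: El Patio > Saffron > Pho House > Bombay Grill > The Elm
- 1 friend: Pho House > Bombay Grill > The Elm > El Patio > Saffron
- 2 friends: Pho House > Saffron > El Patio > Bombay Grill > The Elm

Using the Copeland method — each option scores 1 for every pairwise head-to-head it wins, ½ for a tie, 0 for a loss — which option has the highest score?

The Elm: beats El Patio and Pho House; loses to Bombay Grill and Saffron → score 2.
Bombay Grill: beats The Elm and El Patio; loses to Saffron and Pho House → score 2.
El Patio: loses to The Elm, Bombay Grill, Saffron, and Pho House → score 0.
Saffron: beats The Elm, Bombay Grill, El Patio, and Pho House → score 4.
Pho House: beats Bombay Grill and El Patio; loses to The Elm and Saffron → score 2.
Saffron has the best pairwise record.

Saffron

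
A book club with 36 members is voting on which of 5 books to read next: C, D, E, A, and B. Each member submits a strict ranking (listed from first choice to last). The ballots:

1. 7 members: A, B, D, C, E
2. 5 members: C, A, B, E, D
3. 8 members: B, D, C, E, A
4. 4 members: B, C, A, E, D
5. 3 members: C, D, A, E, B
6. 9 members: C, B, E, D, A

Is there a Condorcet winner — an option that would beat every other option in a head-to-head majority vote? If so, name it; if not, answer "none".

B

B vs C: 19–17 for B.
B vs D: 33–3 for B.
B vs E: 33–3 for B.
B vs A: 21–15 for B.
B beats every other option head-to-head.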